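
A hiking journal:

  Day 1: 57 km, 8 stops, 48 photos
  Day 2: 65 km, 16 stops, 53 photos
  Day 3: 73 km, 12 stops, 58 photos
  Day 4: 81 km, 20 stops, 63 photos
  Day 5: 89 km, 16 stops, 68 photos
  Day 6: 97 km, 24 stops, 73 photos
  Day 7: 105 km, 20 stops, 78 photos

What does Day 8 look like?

113 km, 28 stops, 83 photos

Km: 57, 65, 73, 81, 89, 97, 105 → 113 (+8 each step).
For the stops, alternating steps +8, −4, +8, −4, …: 8, 16, 12, 20, 16, 24, 20 → 28.
Photos — +5 each step: 48, 53, 58, 63, 68, 73, 78 → 83.
Putting it together: 113 km, 28 stops, 83 photos.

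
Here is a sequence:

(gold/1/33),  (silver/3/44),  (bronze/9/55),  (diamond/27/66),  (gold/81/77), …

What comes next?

(silver/243/88)

Rank: repeats gold → silver → bronze → diamond, so gold, silver, bronze, diamond, gold → silver.
Second value: ×3 each step, so 1, 3, 9, 27, 81 → 243.
For the third value, +11 each step: 33, 44, 55, 66, 77 → 88.
Putting it together: (silver/243/88).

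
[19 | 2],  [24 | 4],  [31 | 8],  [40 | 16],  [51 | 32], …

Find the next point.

[64 | 64]

First entry goes 19, 24, 31, 40, 51 → 64 (differences are 5, 7, 9, … (increasing by 2 each time)).
Second entry goes 2, 4, 8, 16, 32 → 64 (×2 each step).
Combining the parts gives [64 | 64].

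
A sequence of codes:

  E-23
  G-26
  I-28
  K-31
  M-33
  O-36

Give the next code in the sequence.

Q-38

For the letter, letters move forward 2 places in the alphabet: E, G, I, K, M, O → Q.
Second component goes 23, 26, 28, 31, 33, 36 → 38 (alternating steps +3, +2, +3, +2, …).
Combining the parts gives Q-38.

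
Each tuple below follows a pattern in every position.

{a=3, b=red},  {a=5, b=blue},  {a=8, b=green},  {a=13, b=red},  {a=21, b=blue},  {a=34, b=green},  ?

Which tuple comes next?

A — each term is the sum of the two before it: 3, 5, 8, 13, 21, 34 → 55.
B — repeats red → blue → green: red, blue, green, red, blue, green → red.
So the next tuple is {a=55, b=red}.

{a=55, b=red}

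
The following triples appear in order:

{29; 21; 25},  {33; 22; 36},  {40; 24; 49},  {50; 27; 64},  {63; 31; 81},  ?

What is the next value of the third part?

First part: 29, 33, 40, 50, 63 → 79 (differences are 4, 7, 10, … (increasing by 3 each time)).
Second part: differences are 1, 2, 3, … (increasing by 1 each time); 21, 22, 24, 27, 31 → 36.
Third part goes 25, 36, 49, 64, 81 → 100 (perfect squares: 5², 6², 7², …).

100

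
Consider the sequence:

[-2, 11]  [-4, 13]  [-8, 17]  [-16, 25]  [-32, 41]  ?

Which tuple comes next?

[-64, 73]

First coordinate — ×2 each step: -2, -4, -8, -16, -32 → -64.
Second coordinate: together with the first coordinate always sums to 9; 11, 13, 17, 25, 41 → 73.
Putting it together: [-64, 73].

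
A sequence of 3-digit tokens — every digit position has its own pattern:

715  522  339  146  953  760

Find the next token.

577

First digit: −2 each step, mod 10, so 7, 5, 3, 1, 9, 7 → 5.
Second digit — +1 each step, mod 10: 1, 2, 3, 4, 5, 6 → 7.
Third digit: −3 each step, mod 10, so 5, 2, 9, 6, 3, 0 → 7.
Combining the parts gives 577.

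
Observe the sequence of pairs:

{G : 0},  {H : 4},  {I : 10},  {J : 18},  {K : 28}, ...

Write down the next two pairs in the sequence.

Letter goes G, H, I, J, K → L → M (letters move forward 1 place in the alphabet).
Second part: differences are 4, 6, 8, … (increasing by 2 each time), so 0, 4, 10, 18, 28 → 40 → 54.
Putting the parts together: {L : 40} and then {M : 54}.

{L : 40}, {M : 54}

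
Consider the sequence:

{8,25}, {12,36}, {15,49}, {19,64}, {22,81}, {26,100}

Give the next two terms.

For the first part, alternating steps +4, +3, +4, +3, …: 8, 12, 15, 19, 22, 26 → 29 → 33.
Second part: 25, 36, 49, 64, 81, 100 → 121 → 144 (perfect squares: 5², 6², 7², …).
Putting the parts together: {29,121} and then {33,144}.

{29,121}, {33,144}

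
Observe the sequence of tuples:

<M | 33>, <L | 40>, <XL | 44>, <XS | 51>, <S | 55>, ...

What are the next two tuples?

<M | 62>, <L | 66>

Size: runs through clothing sizes XS→XL, so M, L, XL, XS, S → M → L.
Second value goes 33, 40, 44, 51, 55 → 62 → 66 (alternating steps +7, +4, +7, +4, …).
So the next two tuples are <M | 62> and <L | 66>.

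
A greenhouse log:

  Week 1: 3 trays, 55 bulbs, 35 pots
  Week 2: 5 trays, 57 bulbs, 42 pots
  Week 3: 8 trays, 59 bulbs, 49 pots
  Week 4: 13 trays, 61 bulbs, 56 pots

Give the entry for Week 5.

Trays: each term is the sum of the two before it, so 3, 5, 8, 13 → 21.
Bulbs — +2 each step: 55, 57, 59, 61 → 63.
Pots: +7 each step, so 35, 42, 49, 56 → 63.
Combining the parts gives 21 trays, 63 bulbs, 63 pots.

21 trays, 63 bulbs, 63 pots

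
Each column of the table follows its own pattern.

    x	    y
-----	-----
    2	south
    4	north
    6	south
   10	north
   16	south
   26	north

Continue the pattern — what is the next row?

42  south

For the column x, each term is the sum of the two before it: 2, 4, 6, 10, 16, 26 → 42.
For the column y, alternates south ↔ north: south, north, south, north, south, north → south.
Combining the parts gives 42  south.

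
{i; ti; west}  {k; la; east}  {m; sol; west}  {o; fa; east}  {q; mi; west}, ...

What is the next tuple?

Letter: letters move forward 2 places in the alphabet; i, k, m, o, q → s.
Note: runs backward through the solfège scale do→ti, so ti, la, sol, fa, mi → re.
Direction: alternates west ↔ east; west, east, west, east, west → east.
Combining the parts gives {s; re; east}.

{s; re; east}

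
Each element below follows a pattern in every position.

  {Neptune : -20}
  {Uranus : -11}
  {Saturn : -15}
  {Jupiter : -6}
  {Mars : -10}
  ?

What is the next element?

{Earth : -1}

Planet: Neptune, Uranus, Saturn, Jupiter, Mars → Earth (runs backward through the planets Mercury→Neptune).
Second value: -20, -11, -15, -6, -10 → -1 (alternating steps +9, −4, +9, −4, …).
Putting it together: {Earth : -1}.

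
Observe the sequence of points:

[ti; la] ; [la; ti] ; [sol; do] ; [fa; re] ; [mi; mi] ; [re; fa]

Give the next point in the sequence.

For the first note, runs backward through the solfège scale do→ti: ti, la, sol, fa, mi, re → do.
For the second note, runs through the solfège scale do→ti: la, ti, do, re, mi, fa → sol.
Combining the parts gives [do; sol].

[do; sol]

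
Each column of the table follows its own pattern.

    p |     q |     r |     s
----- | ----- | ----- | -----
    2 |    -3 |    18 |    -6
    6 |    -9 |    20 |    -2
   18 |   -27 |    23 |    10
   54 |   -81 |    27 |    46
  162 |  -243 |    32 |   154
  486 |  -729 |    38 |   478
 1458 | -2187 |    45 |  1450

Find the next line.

4374  -6561  53  4366

Column p: ×3 each step, so 2, 6, 18, 54, 162, 486, 1458 → 4374.
Column q goes -3, -9, -27, -81, -243, -729, -2187 → -6561 (×3 each step).
For the column r, differences are 2, 3, 4, … (increasing by 1 each time): 18, 20, 23, 27, 32, 38, 45 → 53.
Column s: always 8 less than the column p; -6, -2, 10, 46, 154, 478, 1450 → 4366.
So the next line is 4374  -6561  53  4366.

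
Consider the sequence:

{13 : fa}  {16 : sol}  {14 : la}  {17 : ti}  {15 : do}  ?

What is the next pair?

{18 : re}

First entry goes 13, 16, 14, 17, 15 → 18 (alternating steps +3, −2, +3, −2, …).
For the note, runs through the solfège scale do→ti: fa, sol, la, ti, do → re.
So the next pair is {18 : re}.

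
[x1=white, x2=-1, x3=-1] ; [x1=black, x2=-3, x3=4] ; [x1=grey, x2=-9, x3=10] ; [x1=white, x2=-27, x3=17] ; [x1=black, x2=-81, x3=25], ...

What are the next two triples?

X1 — repeats white → black → grey: white, black, grey, white, black → grey → white.
X2: ×3 each step, so -1, -3, -9, -27, -81 → -243 → -729.
X3 — differences are 5, 6, 7, … (increasing by 1 each time): -1, 4, 10, 17, 25 → 34 → 44.
So the next two triples are [x1=grey, x2=-243, x3=34] and [x1=white, x2=-729, x3=44].

[x1=grey, x2=-243, x3=34], [x1=white, x2=-729, x3=44]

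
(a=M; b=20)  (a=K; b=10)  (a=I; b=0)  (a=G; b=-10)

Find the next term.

A goes M, K, I, G → E (letters move back 2 places in the alphabet).
B: 20, 10, 0, -10 → -20 (−10 each step).
Putting it together: (a=E; b=-20).

(a=E; b=-20)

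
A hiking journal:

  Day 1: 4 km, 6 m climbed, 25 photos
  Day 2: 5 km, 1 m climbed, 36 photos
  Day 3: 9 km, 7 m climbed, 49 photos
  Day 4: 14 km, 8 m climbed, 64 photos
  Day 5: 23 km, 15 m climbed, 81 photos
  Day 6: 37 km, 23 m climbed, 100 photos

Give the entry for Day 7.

60 km, 38 m climbed, 121 photos

Km goes 4, 5, 9, 14, 23, 37 → 60 (each term is the sum of the two before it).
M climbed — each term is the sum of the two before it: 6, 1, 7, 8, 15, 23 → 38.
Photos: perfect squares: 5², 6², 7², …, so 25, 36, 49, 64, 81, 100 → 121.
Combining the parts gives 60 km, 38 m climbed, 121 photos.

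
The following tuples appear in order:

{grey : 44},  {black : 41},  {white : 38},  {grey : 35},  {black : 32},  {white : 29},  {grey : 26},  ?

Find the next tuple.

{black : 23}

Shade: repeats grey → black → white; grey, black, white, grey, black, white, grey → black.
Second slot: −3 each step; 44, 41, 38, 35, 32, 29, 26 → 23.
So the next tuple is {black : 23}.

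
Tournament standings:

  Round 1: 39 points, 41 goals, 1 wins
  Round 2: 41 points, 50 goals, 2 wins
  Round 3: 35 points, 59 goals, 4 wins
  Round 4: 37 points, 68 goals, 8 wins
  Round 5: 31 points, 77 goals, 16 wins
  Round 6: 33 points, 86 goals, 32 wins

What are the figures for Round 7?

27 points, 95 goals, 64 wins

Points: 39, 41, 35, 37, 31, 33 → 27 (alternating steps +2, −6, +2, −6, …).
For the goals, +9 each step: 41, 50, 59, 68, 77, 86 → 95.
For the wins, ×2 each step: 1, 2, 4, 8, 16, 32 → 64.
Combining the parts gives 27 points, 95 goals, 64 wins.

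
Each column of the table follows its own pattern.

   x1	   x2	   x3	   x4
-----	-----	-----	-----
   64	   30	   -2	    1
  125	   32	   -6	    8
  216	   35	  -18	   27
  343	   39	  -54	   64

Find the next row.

Column x1: perfect cubes: 4³, 5³, 6³, …; 64, 125, 216, 343 → 512.
For the column x2, differences are 2, 3, 4, … (increasing by 1 each time): 30, 32, 35, 39 → 44.
Column x3 — ×3 each step: -2, -6, -18, -54 → -162.
Column x4: perfect cubes: 1³, 2³, 3³, …, so 1, 8, 27, 64 → 125.
Combining the parts gives 512  44  -162  125.

512  44  -162  125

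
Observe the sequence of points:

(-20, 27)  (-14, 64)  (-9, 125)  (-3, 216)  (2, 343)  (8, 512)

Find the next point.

First entry goes -20, -14, -9, -3, 2, 8 → 13 (alternating steps +6, +5, +6, +5, …).
Second entry — perfect cubes: 3³, 4³, 5³, …: 27, 64, 125, 216, 343, 512 → 729.
Putting it together: (13, 729).

(13, 729)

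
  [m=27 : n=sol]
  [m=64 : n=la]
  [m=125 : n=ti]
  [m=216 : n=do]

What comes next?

[m=343 : n=re]

M — perfect cubes: 3³, 4³, 5³, …: 27, 64, 125, 216 → 343.
N: runs through the solfège scale do→ti, so sol, la, ti, do → re.
Combining the parts gives [m=343 : n=re].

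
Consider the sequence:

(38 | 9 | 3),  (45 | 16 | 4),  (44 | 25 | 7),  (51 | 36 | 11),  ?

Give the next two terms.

First entry: 38, 45, 44, 51 → 50 → 57 (alternating steps +7, −1, +7, −1, …).
Second entry: perfect squares: 3², 4², 5², …; 9, 16, 25, 36 → 49 → 64.
Third entry: 3, 4, 7, 11 → 18 → 29 (each term is the sum of the two before it).
So the next two terms are (50 | 49 | 18) and (57 | 64 | 29).

(50 | 49 | 18), (57 | 64 | 29)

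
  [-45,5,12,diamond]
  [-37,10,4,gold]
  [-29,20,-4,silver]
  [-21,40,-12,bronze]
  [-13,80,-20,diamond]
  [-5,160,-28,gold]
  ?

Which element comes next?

[3,320,-36,silver]

First entry goes -45, -37, -29, -21, -13, -5 → 3 (+8 each step).
Second entry: ×2 each step, so 5, 10, 20, 40, 80, 160 → 320.
For the third entry, together with the first entry always sums to -33: 12, 4, -4, -12, -20, -28 → -36.
Rank: repeats diamond → gold → silver → bronze, so diamond, gold, silver, bronze, diamond, gold → silver.
Putting it together: [3,320,-36,silver].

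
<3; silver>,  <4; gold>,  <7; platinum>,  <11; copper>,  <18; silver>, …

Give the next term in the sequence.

First coordinate goes 3, 4, 7, 11, 18 → 29 (each term is the sum of the two before it).
Metal: silver, gold, platinum, copper, silver → gold (repeats silver → gold → platinum → copper).
So the next term is <29; gold>.

<29; gold>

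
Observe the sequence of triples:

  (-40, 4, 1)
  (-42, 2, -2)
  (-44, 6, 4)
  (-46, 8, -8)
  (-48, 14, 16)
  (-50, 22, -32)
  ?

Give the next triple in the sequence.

For the first coordinate, −2 each step: -40, -42, -44, -46, -48, -50 → -52.
Second coordinate goes 4, 2, 6, 8, 14, 22 → 36 (each term is the sum of the two before it).
For the third coordinate, ×(-2) each step: 1, -2, 4, -8, 16, -32 → 64.
Combining the parts gives (-52, 36, 64).

(-52, 36, 64)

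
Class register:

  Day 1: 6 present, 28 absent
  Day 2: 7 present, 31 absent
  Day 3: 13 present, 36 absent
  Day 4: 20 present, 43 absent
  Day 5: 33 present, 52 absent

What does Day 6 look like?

Present — each term is the sum of the two before it: 6, 7, 13, 20, 33 → 53.
Absent goes 28, 31, 36, 43, 52 → 63 (differences are 3, 5, 7, … (increasing by 2 each time)).
Putting it together: 53 present, 63 absent.

53 present, 63 absent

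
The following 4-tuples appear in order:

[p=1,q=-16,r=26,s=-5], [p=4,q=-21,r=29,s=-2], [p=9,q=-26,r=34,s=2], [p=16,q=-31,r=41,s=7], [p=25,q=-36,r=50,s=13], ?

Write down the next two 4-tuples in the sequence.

[p=36,q=-41,r=61,s=20], [p=49,q=-46,r=74,s=28]

P goes 1, 4, 9, 16, 25 → 36 → 49 (perfect squares: 1², 2², 3², …).
For the q, −5 each step: -16, -21, -26, -31, -36 → -41 → -46.
R goes 26, 29, 34, 41, 50 → 61 → 74 (differences are 3, 5, 7, … (increasing by 2 each time)).
S: -5, -2, 2, 7, 13 → 20 → 28 (differences are 3, 4, 5, … (increasing by 1 each time)).
So the next two 4-tuples are [p=36,q=-41,r=61,s=20] and [p=49,q=-46,r=74,s=28].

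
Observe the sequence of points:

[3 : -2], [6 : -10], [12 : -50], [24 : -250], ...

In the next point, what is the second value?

-1250

Second value: ×5 each step, so -2, -10, -50, -250 → -1250.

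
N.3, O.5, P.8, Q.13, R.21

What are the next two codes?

S.34 then T.55

Letter — letters move forward 1 place in the alphabet: N, O, P, Q, R → S → T.
For the second component, each term is the sum of the two before it: 3, 5, 8, 13, 21 → 34 → 55.
So the next two codes are S.34 and T.55.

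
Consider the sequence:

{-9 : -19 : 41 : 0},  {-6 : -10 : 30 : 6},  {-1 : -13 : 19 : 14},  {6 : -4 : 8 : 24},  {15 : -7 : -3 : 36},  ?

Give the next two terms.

{26 : 2 : -14 : 50}, {39 : -1 : -25 : 66}

First value goes -9, -6, -1, 6, 15 → 26 → 39 (differences are 3, 5, 7, … (increasing by 2 each time)).
Second value: alternating steps +9, −3, +9, −3, …; -19, -10, -13, -4, -7 → 2 → -1.
Third value: 41, 30, 19, 8, -3 → -14 → -25 (−11 each step).
Fourth value: 0, 6, 14, 24, 36 → 50 → 66 (differences are 6, 8, 10, … (increasing by 2 each time)).
So the next two terms are {26 : 2 : -14 : 50} and {39 : -1 : -25 : 66}.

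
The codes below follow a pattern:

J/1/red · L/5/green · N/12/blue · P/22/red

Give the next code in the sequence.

R/35/green

Letter: letters move forward 2 places in the alphabet; J, L, N, P → R.
Second component: differences are 4, 7, 10, … (increasing by 3 each time), so 1, 5, 12, 22 → 35.
Colour: repeats red → green → blue; red, green, blue, red → green.
So the next code is R/35/green.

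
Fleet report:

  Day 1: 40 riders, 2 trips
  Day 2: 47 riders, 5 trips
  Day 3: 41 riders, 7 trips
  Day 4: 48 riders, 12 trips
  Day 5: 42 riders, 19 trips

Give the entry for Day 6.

49 riders, 31 trips

Riders: alternating steps +7, −6, +7, −6, …; 40, 47, 41, 48, 42 → 49.
Trips: 2, 5, 7, 12, 19 → 31 (each term is the sum of the two before it).
So the next record is 49 riders, 31 trips.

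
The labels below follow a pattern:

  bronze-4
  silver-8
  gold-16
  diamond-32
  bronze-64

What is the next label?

silver-128

Rank: repeats bronze → silver → gold → diamond; bronze, silver, gold, diamond, bronze → silver.
Second component: 4, 8, 16, 32, 64 → 128 (×2 each step).
Combining the parts gives silver-128.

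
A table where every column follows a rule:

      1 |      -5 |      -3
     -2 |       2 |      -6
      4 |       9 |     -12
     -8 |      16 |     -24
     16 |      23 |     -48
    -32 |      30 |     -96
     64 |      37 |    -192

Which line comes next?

-128  44  -384

For the first component, ×(-2) each step: 1, -2, 4, -8, 16, -32, 64 → -128.
Second component goes -5, 2, 9, 16, 23, 30, 37 → 44 (+7 each step).
Third component: ×2 each step; -3, -6, -12, -24, -48, -96, -192 → -384.
Combining the parts gives -128  44  -384.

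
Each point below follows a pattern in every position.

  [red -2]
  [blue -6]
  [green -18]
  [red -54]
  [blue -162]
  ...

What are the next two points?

Colour: repeats red → blue → green; red, blue, green, red, blue → green → red.
Second coordinate: ×3 each step; -2, -6, -18, -54, -162 → -486 → -1458.
So the next two points are [green -486] and [red -1458].

[green -486], [red -1458]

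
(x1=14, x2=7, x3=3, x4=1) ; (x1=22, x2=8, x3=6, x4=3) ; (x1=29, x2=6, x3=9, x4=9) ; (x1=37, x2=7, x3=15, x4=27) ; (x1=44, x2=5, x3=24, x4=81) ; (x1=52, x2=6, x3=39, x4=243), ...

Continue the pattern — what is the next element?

For the x1, alternating steps +8, +7, +8, +7, …: 14, 22, 29, 37, 44, 52 → 59.
For the x2, alternating steps +1, −2, +1, −2, …: 7, 8, 6, 7, 5, 6 → 4.
X3: 3, 6, 9, 15, 24, 39 → 63 (each term is the sum of the two before it).
For the x4, ×3 each step: 1, 3, 9, 27, 81, 243 → 729.
Combining the parts gives (x1=59, x2=4, x3=63, x4=729).

(x1=59, x2=4, x3=63, x4=729)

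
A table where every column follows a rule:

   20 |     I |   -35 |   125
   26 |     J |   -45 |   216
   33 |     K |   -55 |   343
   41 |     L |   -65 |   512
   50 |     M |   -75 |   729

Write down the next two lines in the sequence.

First component: differences are 6, 7, 8, … (increasing by 1 each time), so 20, 26, 33, 41, 50 → 60 → 71.
Letter: letters move forward 1 place in the alphabet, so I, J, K, L, M → N → O.
For the third component, −10 each step: -35, -45, -55, -65, -75 → -85 → -95.
Fourth component: perfect cubes: 5³, 6³, 7³, …, so 125, 216, 343, 512, 729 → 1000 → 1331.
Putting the parts together: 60  N  -85  1000 and then 71  O  -95  1331.

60  N  -85  1000; 71  O  -95  1331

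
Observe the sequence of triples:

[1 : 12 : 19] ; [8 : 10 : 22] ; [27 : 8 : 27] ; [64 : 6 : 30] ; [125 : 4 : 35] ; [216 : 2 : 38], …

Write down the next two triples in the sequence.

[343 : 0 : 43], [512 : -2 : 46]

First value — perfect cubes: 1³, 2³, 3³, …: 1, 8, 27, 64, 125, 216 → 343 → 512.
Second value — −2 each step: 12, 10, 8, 6, 4, 2 → 0 → -2.
Third value: 19, 22, 27, 30, 35, 38 → 43 → 46 (alternating steps +3, +5, +3, +5, …).
Putting the parts together: [343 : 0 : 43] and then [512 : -2 : 46].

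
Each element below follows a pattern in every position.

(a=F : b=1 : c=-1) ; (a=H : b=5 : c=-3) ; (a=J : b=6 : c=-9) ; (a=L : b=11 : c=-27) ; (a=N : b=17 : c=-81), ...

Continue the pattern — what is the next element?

(a=P : b=28 : c=-243)

A: F, H, J, L, N → P (letters move forward 2 places in the alphabet).
B: 1, 5, 6, 11, 17 → 28 (each term is the sum of the two before it).
C goes -1, -3, -9, -27, -81 → -243 (×3 each step).
Putting it together: (a=P : b=28 : c=-243).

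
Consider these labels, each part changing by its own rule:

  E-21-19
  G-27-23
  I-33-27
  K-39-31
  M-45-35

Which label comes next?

O-51-39

Letter goes E, G, I, K, M → O (letters move forward 2 places in the alphabet).
Second component: +6 each step, so 21, 27, 33, 39, 45 → 51.
Third component: +4 each step, so 19, 23, 27, 31, 35 → 39.
Putting it together: O-51-39.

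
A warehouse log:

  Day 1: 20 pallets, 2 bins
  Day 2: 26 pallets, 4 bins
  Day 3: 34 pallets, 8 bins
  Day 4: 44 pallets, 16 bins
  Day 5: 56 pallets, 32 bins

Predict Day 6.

70 pallets, 64 bins

Pallets goes 20, 26, 34, 44, 56 → 70 (differences are 6, 8, 10, … (increasing by 2 each time)).
Bins: ×2 each step; 2, 4, 8, 16, 32 → 64.
Putting it together: 70 pallets, 64 bins.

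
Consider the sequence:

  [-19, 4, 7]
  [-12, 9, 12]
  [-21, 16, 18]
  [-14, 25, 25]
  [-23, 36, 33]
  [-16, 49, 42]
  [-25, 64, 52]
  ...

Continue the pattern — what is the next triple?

[-18, 81, 63]

First part: -19, -12, -21, -14, -23, -16, -25 → -18 (alternating steps +7, −9, +7, −9, …).
Second part: perfect squares: 2², 3², 4², …; 4, 9, 16, 25, 36, 49, 64 → 81.
Third part goes 7, 12, 18, 25, 33, 42, 52 → 63 (differences are 5, 6, 7, … (increasing by 1 each time)).
Putting it together: [-18, 81, 63].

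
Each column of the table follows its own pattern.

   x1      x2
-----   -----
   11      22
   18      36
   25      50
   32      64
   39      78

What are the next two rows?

Column x1 goes 11, 18, 25, 32, 39 → 46 → 53 (+7 each step).
Column x2 goes 22, 36, 50, 64, 78 → 92 → 106 (always 2 × the column x1).
So the next two rows are 46  92 and 53  106.

46  92; 53  106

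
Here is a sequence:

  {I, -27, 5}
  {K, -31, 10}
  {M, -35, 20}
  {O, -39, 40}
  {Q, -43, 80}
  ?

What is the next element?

Letter — letters move forward 2 places in the alphabet: I, K, M, O, Q → S.
Second entry: −4 each step, so -27, -31, -35, -39, -43 → -47.
Third entry: ×2 each step, so 5, 10, 20, 40, 80 → 160.
Putting it together: {S, -47, 160}.

{S, -47, 160}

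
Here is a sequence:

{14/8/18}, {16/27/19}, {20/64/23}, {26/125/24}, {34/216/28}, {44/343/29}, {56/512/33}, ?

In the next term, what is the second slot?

729

Second slot: perfect cubes: 2³, 3³, 4³, …, so 8, 27, 64, 125, 216, 343, 512 → 729.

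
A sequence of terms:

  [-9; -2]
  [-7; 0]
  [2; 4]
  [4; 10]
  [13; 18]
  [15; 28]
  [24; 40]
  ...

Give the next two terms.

First value goes -9, -7, 2, 4, 13, 15, 24 → 26 → 35 (alternating steps +2, +9, +2, +9, …).
Second value — differences are 2, 4, 6, … (increasing by 2 each time): -2, 0, 4, 10, 18, 28, 40 → 54 → 70.
So the next two terms are [26; 54] and [35; 70].

[26; 54], [35; 70]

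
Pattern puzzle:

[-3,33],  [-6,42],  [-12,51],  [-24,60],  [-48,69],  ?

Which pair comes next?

[-96,78]

First slot: ×2 each step; -3, -6, -12, -24, -48 → -96.
Second slot: +9 each step; 33, 42, 51, 60, 69 → 78.
Putting it together: [-96,78].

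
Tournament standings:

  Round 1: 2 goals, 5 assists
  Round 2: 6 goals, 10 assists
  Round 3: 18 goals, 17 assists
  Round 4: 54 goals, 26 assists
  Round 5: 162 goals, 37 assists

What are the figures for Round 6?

For the goals, ×3 each step: 2, 6, 18, 54, 162 → 486.
Assists: differences are 5, 7, 9, … (increasing by 2 each time), so 5, 10, 17, 26, 37 → 50.
Putting it together: 486 goals, 50 assists.

486 goals, 50 assists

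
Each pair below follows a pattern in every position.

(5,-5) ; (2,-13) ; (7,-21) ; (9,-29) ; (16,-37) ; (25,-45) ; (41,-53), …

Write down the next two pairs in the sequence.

(66,-61), (107,-69)

First coordinate: 5, 2, 7, 9, 16, 25, 41 → 66 → 107 (each term is the sum of the two before it).
Second coordinate: -5, -13, -21, -29, -37, -45, -53 → -61 → -69 (−8 each step).
So the next two pairs are (66,-61) and (107,-69).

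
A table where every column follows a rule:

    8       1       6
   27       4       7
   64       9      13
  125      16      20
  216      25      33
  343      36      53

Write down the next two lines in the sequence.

512  49  86; 729  64  139

First component — perfect cubes: 2³, 3³, 4³, …: 8, 27, 64, 125, 216, 343 → 512 → 729.
Second component: 1, 4, 9, 16, 25, 36 → 49 → 64 (perfect squares: 1², 2², 3², …).
Third component: 6, 7, 13, 20, 33, 53 → 86 → 139 (each term is the sum of the two before it).
Putting the parts together: 512  49  86 and then 729  64  139.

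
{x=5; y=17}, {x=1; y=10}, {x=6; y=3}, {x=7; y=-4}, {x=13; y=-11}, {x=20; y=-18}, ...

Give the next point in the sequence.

X: each term is the sum of the two before it, so 5, 1, 6, 7, 13, 20 → 33.
Y: −7 each step, so 17, 10, 3, -4, -11, -18 → -25.
Combining the parts gives {x=33; y=-25}.

{x=33; y=-25}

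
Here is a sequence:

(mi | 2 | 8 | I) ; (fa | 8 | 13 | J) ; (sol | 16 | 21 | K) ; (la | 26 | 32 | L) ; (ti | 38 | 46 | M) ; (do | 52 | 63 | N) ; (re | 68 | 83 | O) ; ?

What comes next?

(mi | 86 | 106 | P)

Note: runs through the solfège scale do→ti, so mi, fa, sol, la, ti, do, re → mi.
For the second entry, differences are 6, 8, 10, … (increasing by 2 each time): 2, 8, 16, 26, 38, 52, 68 → 86.
Third entry: differences are 5, 8, 11, … (increasing by 3 each time), so 8, 13, 21, 32, 46, 63, 83 → 106.
Letter: I, J, K, L, M, N, O → P (letters move forward 1 place in the alphabet).
So the next term is (mi | 86 | 106 | P).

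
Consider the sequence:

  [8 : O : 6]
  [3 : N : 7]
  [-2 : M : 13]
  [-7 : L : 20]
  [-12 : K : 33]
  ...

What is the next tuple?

First part — −5 each step: 8, 3, -2, -7, -12 → -17.
For the letter, letters move back 1 place in the alphabet: O, N, M, L, K → J.
Third part goes 6, 7, 13, 20, 33 → 53 (each term is the sum of the two before it).
Combining the parts gives [-17 : J : 53].

[-17 : J : 53]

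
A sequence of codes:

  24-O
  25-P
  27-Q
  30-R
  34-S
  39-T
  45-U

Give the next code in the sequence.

For the first component, differences are 1, 2, 3, … (increasing by 1 each time): 24, 25, 27, 30, 34, 39, 45 → 52.
Letter: O, P, Q, R, S, T, U → V (letters move forward 1 place in the alphabet).
So the next code is 52-V.

52-V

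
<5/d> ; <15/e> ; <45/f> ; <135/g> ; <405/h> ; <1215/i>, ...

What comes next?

<3645/j>

First value — ×3 each step: 5, 15, 45, 135, 405, 1215 → 3645.
Letter: letters move forward 1 place in the alphabet, so d, e, f, g, h, i → j.
Putting it together: <3645/j>.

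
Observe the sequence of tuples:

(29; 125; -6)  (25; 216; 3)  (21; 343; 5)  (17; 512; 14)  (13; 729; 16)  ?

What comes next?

For the first part, −4 each step: 29, 25, 21, 17, 13 → 9.
Second part: 125, 216, 343, 512, 729 → 1000 (perfect cubes: 5³, 6³, 7³, …).
For the third part, alternating steps +9, +2, +9, +2, …: -6, 3, 5, 14, 16 → 25.
Putting it together: (9; 1000; 25).

(9; 1000; 25)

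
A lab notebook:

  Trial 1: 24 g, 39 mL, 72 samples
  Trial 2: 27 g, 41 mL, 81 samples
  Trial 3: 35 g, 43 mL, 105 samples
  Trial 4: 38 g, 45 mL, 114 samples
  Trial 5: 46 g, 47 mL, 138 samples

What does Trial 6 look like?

For the g, alternating steps +3, +8, +3, +8, …: 24, 27, 35, 38, 46 → 49.
ML: +2 each step, so 39, 41, 43, 45, 47 → 49.
Samples: always 3 × the g; 72, 81, 105, 114, 138 → 147.
Putting it together: 49 g, 49 mL, 147 samples.

49 g, 49 mL, 147 samples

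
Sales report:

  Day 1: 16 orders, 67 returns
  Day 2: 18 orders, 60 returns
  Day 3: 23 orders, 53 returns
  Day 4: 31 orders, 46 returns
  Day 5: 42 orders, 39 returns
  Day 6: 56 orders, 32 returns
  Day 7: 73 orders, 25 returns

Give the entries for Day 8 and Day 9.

Orders: differences are 2, 5, 8, … (increasing by 3 each time); 16, 18, 23, 31, 42, 56, 73 → 93 → 116.
Returns — −7 each step: 67, 60, 53, 46, 39, 32, 25 → 18 → 11.
So the next two lines are 93 orders, 18 returns and 116 orders, 11 returns.

93 orders, 18 returns; 116 orders, 11 returns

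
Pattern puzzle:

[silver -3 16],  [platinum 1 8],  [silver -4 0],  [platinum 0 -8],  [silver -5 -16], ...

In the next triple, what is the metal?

platinum

Metal: silver, platinum, silver, platinum, silver → platinum (alternates silver ↔ platinum).
Second component goes -3, 1, -4, 0, -5 → -1 (alternating steps +4, −5, +4, −5, …).
Third component: −8 each step; 16, 8, 0, -8, -16 → -24.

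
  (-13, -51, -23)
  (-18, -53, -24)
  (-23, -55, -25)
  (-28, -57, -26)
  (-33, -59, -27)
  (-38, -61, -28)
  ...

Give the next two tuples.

(-43, -63, -29), (-48, -65, -30)

First component: −5 each step, so -13, -18, -23, -28, -33, -38 → -43 → -48.
Second component: −2 each step; -51, -53, -55, -57, -59, -61 → -63 → -65.
Third component — −1 each step: -23, -24, -25, -26, -27, -28 → -29 → -30.
So the next two tuples are (-43, -63, -29) and (-48, -65, -30).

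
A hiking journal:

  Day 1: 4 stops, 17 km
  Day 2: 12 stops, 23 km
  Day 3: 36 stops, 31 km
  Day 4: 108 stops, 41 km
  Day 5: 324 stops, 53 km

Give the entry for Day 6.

Stops: 4, 12, 36, 108, 324 → 972 (×3 each step).
For the km, differences are 6, 8, 10, … (increasing by 2 each time): 17, 23, 31, 41, 53 → 67.
So the next row is 972 stops, 67 km.

972 stops, 67 km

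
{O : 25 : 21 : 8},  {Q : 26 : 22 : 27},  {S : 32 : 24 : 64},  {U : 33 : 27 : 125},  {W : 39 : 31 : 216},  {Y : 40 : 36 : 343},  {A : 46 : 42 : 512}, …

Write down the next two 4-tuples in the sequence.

{C : 47 : 49 : 729}, {E : 53 : 57 : 1000}

Letter: letters move forward 2 places in the alphabet, wrapping Z→A, so O, Q, S, U, W, Y, A → C → E.
Second part: alternating steps +1, +6, +1, +6, …; 25, 26, 32, 33, 39, 40, 46 → 47 → 53.
Third part — differences are 1, 2, 3, … (increasing by 1 each time): 21, 22, 24, 27, 31, 36, 42 → 49 → 57.
Fourth part: perfect cubes: 2³, 3³, 4³, …; 8, 27, 64, 125, 216, 343, 512 → 729 → 1000.
Putting the parts together: {C : 47 : 49 : 729} and then {E : 53 : 57 : 1000}.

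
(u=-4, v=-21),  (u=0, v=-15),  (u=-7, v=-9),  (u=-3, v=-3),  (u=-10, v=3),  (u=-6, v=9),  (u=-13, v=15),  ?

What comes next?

(u=-9, v=21)

U: alternating steps +4, −7, +4, −7, …; -4, 0, -7, -3, -10, -6, -13 → -9.
V: -21, -15, -9, -3, 3, 9, 15 → 21 (+6 each step).
Combining the parts gives (u=-9, v=21).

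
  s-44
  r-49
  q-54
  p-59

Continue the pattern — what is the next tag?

o-64

Letter: s, r, q, p → o (letters move back 1 place in the alphabet).
For the second component, +5 each step: 44, 49, 54, 59 → 64.
Putting it together: o-64.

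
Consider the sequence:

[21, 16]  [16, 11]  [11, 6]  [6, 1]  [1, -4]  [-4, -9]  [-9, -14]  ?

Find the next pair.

[-14, -19]

First coordinate: −5 each step, so 21, 16, 11, 6, 1, -4, -9 → -14.
Second coordinate: always 5 less than the first coordinate, so 16, 11, 6, 1, -4, -9, -14 → -19.
Putting it together: [-14, -19].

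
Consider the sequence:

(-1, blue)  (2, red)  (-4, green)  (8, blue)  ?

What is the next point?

(-16, red)

First coordinate goes -1, 2, -4, 8 → -16 (×(-2) each step).
Colour — repeats blue → red → green: blue, red, green, blue → red.
Combining the parts gives (-16, red).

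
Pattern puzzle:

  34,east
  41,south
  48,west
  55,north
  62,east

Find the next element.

69,south

For the first slot, +7 each step: 34, 41, 48, 55, 62 → 69.
Direction: repeats east → south → west → north; east, south, west, north, east → south.
So the next element is 69,south.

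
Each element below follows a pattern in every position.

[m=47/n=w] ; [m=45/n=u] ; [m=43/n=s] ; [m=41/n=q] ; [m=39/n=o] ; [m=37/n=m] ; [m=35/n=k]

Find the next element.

[m=33/n=i]

M: −2 each step, so 47, 45, 43, 41, 39, 37, 35 → 33.
N: letters move back 2 places in the alphabet; w, u, s, q, o, m, k → i.
Combining the parts gives [m=33/n=i].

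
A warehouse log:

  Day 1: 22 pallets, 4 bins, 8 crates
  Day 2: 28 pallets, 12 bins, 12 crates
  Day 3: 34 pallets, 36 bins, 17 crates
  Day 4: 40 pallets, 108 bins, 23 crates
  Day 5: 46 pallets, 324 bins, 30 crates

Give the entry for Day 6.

Pallets: +6 each step; 22, 28, 34, 40, 46 → 52.
Bins — ×3 each step: 4, 12, 36, 108, 324 → 972.
Crates goes 8, 12, 17, 23, 30 → 38 (differences are 4, 5, 6, … (increasing by 1 each time)).
Putting it together: 52 pallets, 972 bins, 38 crates.

52 pallets, 972 bins, 38 crates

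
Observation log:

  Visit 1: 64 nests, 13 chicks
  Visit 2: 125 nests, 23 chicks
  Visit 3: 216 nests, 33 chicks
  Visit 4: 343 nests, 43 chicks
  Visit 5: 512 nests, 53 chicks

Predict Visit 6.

729 nests, 63 chicks

Nests goes 64, 125, 216, 343, 512 → 729 (perfect cubes: 4³, 5³, 6³, …).
Chicks: +10 each step; 13, 23, 33, 43, 53 → 63.
Putting it together: 729 nests, 63 chicks.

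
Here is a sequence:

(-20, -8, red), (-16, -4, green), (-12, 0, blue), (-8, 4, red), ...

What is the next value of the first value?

First value: +4 each step; -20, -16, -12, -8 → -4.

-4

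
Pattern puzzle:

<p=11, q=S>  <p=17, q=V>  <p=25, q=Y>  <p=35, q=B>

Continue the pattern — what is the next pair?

<p=47, q=E>

For the p, differences are 6, 8, 10, … (increasing by 2 each time): 11, 17, 25, 35 → 47.
Q: S, V, Y, B → E (letters move forward 3 places in the alphabet, wrapping Z→A).
So the next pair is <p=47, q=E>.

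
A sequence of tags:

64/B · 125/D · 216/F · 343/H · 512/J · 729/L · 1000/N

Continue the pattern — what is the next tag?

1331/P

First component: 64, 125, 216, 343, 512, 729, 1000 → 1331 (perfect cubes: 4³, 5³, 6³, …).
Letter goes B, D, F, H, J, L, N → P (letters move forward 2 places in the alphabet).
Putting it together: 1331/P.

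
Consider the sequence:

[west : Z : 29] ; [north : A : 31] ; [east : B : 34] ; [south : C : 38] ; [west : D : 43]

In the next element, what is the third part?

49

Third part — differences are 2, 3, 4, … (increasing by 1 each time): 29, 31, 34, 38, 43 → 49.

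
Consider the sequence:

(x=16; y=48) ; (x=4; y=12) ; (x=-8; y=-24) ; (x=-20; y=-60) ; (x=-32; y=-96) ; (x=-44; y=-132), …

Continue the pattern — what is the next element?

(x=-56; y=-168)

For the x, −12 each step: 16, 4, -8, -20, -32, -44 → -56.
For the y, always 3 × the x: 48, 12, -24, -60, -96, -132 → -168.
So the next element is (x=-56; y=-168).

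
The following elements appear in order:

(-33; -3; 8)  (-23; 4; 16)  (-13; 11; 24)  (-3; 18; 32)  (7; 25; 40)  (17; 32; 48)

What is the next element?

(27; 39; 56)

First component — +10 each step: -33, -23, -13, -3, 7, 17 → 27.
Second component: -3, 4, 11, 18, 25, 32 → 39 (+7 each step).
Third component goes 8, 16, 24, 32, 40, 48 → 56 (+8 each step).
So the next element is (27; 39; 56).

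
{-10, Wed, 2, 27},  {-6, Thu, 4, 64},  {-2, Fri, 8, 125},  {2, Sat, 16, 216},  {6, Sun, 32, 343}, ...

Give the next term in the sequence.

{10, Mon, 64, 512}

For the first entry, +4 each step: -10, -6, -2, 2, 6 → 10.
Day: runs through the weekdays Mon→Sun; Wed, Thu, Fri, Sat, Sun → Mon.
Third entry goes 2, 4, 8, 16, 32 → 64 (×2 each step).
Fourth entry: perfect cubes: 3³, 4³, 5³, …; 27, 64, 125, 216, 343 → 512.
So the next term is {10, Mon, 64, 512}.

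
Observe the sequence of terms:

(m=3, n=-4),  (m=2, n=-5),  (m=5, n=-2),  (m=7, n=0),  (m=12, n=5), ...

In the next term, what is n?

12

M: 3, 2, 5, 7, 12 → 19 (each term is the sum of the two before it).
N: always 7 less than the m, so -4, -5, -2, 0, 5 → 12.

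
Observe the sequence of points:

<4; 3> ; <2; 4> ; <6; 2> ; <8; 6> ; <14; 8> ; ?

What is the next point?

<22; 14>

First slot: each term is the sum of the two before it; 4, 2, 6, 8, 14 → 22.
Second slot — always the previous value of the first slot: 3, 4, 2, 6, 8 → 14.
Putting it together: <22; 14>.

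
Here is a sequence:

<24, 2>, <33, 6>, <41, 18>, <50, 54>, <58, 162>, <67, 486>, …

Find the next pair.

First slot: alternating steps +9, +8, +9, +8, …; 24, 33, 41, 50, 58, 67 → 75.
Second slot — ×3 each step: 2, 6, 18, 54, 162, 486 → 1458.
Combining the parts gives <75, 1458>.

<75, 1458>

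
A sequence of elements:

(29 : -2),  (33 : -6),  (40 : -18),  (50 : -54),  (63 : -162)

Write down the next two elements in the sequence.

(79 : -486), (98 : -1458)

First coordinate: 29, 33, 40, 50, 63 → 79 → 98 (differences are 4, 7, 10, … (increasing by 3 each time)).
Second coordinate: ×3 each step; -2, -6, -18, -54, -162 → -486 → -1458.
So the next two elements are (79 : -486) and (98 : -1458).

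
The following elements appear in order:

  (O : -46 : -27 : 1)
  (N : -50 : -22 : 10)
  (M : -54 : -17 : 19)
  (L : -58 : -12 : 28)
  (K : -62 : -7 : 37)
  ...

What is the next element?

(J : -66 : -2 : 46)

Letter: letters move back 1 place in the alphabet, so O, N, M, L, K → J.
Second part goes -46, -50, -54, -58, -62 → -66 (−4 each step).
For the third part, +5 each step: -27, -22, -17, -12, -7 → -2.
Fourth part: 1, 10, 19, 28, 37 → 46 (+9 each step).
Putting it together: (J : -66 : -2 : 46).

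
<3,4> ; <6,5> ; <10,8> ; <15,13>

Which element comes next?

First component: 3, 6, 10, 15 → 21 (differences are 3, 4, 5, … (increasing by 1 each time)).
Second component: 4, 5, 8, 13 → 20 (differences are 1, 3, 5, … (increasing by 2 each time)).
Putting it together: <21,20>.

<21,20>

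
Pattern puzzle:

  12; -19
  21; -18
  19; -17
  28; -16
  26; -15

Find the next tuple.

First entry goes 12, 21, 19, 28, 26 → 35 (alternating steps +9, −2, +9, −2, …).
Second entry — +1 each step: -19, -18, -17, -16, -15 → -14.
Putting it together: 35; -14.

35; -14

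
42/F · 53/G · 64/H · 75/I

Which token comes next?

86/J

First component — +11 each step: 42, 53, 64, 75 → 86.
Letter: letters move forward 1 place in the alphabet; F, G, H, I → J.
Combining the parts gives 86/J.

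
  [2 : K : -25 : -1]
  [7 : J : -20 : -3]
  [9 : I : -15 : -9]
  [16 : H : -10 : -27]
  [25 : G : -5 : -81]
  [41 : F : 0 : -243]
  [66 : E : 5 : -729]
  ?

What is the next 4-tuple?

First coordinate: each term is the sum of the two before it; 2, 7, 9, 16, 25, 41, 66 → 107.
Letter — letters move back 1 place in the alphabet: K, J, I, H, G, F, E → D.
For the third coordinate, +5 each step: -25, -20, -15, -10, -5, 0, 5 → 10.
Fourth coordinate: ×3 each step; -1, -3, -9, -27, -81, -243, -729 → -2187.
Putting it together: [107 : D : 10 : -2187].

[107 : D : 10 : -2187]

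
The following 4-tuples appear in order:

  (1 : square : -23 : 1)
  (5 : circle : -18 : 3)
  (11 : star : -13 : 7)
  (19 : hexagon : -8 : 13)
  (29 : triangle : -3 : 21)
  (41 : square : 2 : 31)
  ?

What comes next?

First entry: differences are 4, 6, 8, … (increasing by 2 each time); 1, 5, 11, 19, 29, 41 → 55.
Shape: square, circle, star, hexagon, triangle, square → circle (repeats square → circle → star → hexagon → triangle).
Third entry goes -23, -18, -13, -8, -3, 2 → 7 (+5 each step).
Fourth entry — differences are 2, 4, 6, … (increasing by 2 each time): 1, 3, 7, 13, 21, 31 → 43.
So the next 4-tuple is (55 : circle : 7 : 43).

(55 : circle : 7 : 43)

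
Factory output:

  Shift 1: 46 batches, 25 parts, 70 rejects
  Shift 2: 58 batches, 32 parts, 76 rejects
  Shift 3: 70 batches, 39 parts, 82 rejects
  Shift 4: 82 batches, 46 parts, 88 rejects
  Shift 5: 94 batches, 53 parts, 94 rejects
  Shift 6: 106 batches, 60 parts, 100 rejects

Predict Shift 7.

Batches: +12 each step, so 46, 58, 70, 82, 94, 106 → 118.
Parts: 25, 32, 39, 46, 53, 60 → 67 (+7 each step).
Rejects — +6 each step: 70, 76, 82, 88, 94, 100 → 106.
So the next row is 118 batches, 67 parts, 106 rejects.

118 batches, 67 parts, 106 rejects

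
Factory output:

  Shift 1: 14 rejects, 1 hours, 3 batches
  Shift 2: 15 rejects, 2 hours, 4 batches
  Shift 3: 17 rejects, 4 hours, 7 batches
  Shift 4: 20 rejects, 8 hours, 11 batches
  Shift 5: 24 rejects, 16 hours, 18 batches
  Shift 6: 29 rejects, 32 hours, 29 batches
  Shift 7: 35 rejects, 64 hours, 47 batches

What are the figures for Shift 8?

42 rejects, 128 hours, 76 batches

For the rejects, differences are 1, 2, 3, … (increasing by 1 each time): 14, 15, 17, 20, 24, 29, 35 → 42.
Hours: 1, 2, 4, 8, 16, 32, 64 → 128 (×2 each step).
For the batches, each term is the sum of the two before it: 3, 4, 7, 11, 18, 29, 47 → 76.
So the next row is 42 rejects, 128 hours, 76 batches.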